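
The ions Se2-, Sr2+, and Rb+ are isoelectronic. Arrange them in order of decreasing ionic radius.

All of these have 36 electrons, so size is governed by nuclear charge alone: the more protons, the stronger the pull on the same electron cloud, and the smaller the ion.
Nuclear charges: Sr2+ (Z=38), Rb+ (Z=37), Se2- (Z=34).
Largest to smallest: Se2- > Rb+ > Sr2+.

Se2-, Rb+, Sr2+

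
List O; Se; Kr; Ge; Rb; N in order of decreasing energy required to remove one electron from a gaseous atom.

N > Kr > O > Se > Ge > Rb

N is in period 2, group 15; O is in period 2, group 16; Ge is in period 4, group 14; Se is in period 4, group 16; Kr is in period 4, group 18; Rb is in period 5, group 1.
First ionization energy rises across a period (greater Z_eff holds electrons more tightly) and falls down a group (valence electrons are farther from the nucleus).
Here both period and group differ, so the two effects have to be weighed against each other.
Ge > Rb: both effects reinforce here, so Ge is clearly the higher of the two.
Se > Ge: Se lies to the right of Ge in period 4, so the across-period effect alone puts Se higher.
O > Se: they share group 16; the group trend gives O the larger value.
Kr > O: the two effects oppose for this pair; the across-period effect wins (1351 vs 1314 kJ/mol).
N > Kr: the two effects oppose for this pair; the down-group effect wins (1402 vs 1351 kJ/mol).
Note the exception: N has a higher first ionization energy than O, contrary to the simple trend — pairing an electron in O's 2p⁴ costs repulsion energy, so O ionizes more easily than half-filled N (2p³).
For reference (kJ/mol): N 1402, O 1314, Ge 762, Se 941, Kr 1351, Rb 403.
So from highest to lowest: N > Kr > O > Se > Ge > Rb.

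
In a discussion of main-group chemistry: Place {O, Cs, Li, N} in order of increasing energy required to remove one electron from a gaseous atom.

Cs < Li < O < N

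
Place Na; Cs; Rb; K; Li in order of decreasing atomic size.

Li is in period 2, group 1; Na is in period 3, group 1; K is in period 4, group 1; Rb is in period 5, group 1; Cs is in period 6, group 1.
Radius decreases left→right (rising Z_eff, same n) and increases top→bottom (higher n).
All are in group 1, so atomic radius increases down the group.
So from largest to smallest: Cs > Rb > K > Na > Li.

Cs > Rb > K > Na > Li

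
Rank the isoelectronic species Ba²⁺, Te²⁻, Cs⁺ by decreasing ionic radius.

All of these have 54 electrons, so size is governed by nuclear charge alone: the more protons, the stronger the pull on the same electron cloud, and the smaller the ion.
Nuclear charges: Ba²⁺ (Z=56), Cs⁺ (Z=55), Te²⁻ (Z=52).
Largest to smallest: Te²⁻ > Cs⁺ > Ba²⁺.

Te²⁻, Cs⁺, Ba²⁺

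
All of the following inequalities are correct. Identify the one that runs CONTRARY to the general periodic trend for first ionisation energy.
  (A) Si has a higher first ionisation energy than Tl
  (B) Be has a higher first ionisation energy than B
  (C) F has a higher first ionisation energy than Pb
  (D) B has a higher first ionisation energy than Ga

(B)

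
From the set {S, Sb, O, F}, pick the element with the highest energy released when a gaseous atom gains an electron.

Atoms with high Z_eff and room in the valence shell (especially the halogens) have the most exothermic electron affinities.
Neither a single period nor a single group — weigh both effects.
O > Sb: relative to Sb, both the across-period and down-group shifts push O's electron affinity up.
S > O: this pair runs against the simple trend — see the exception note.
F > S: both effects reinforce here, so F is clearly the higher of the two.
Note the exception: S has a higher electron affinity than O, contrary to the simple trend — the compact 2p subshell of O repels the added electron more than S's larger 3p does.
Approximate values (kJ/mol): O 141, F 328, S 200, Sb 103.
The highest energy released when a gaseous atom gains an electron among these belongs to F.

F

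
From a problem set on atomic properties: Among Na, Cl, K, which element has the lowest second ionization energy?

Cl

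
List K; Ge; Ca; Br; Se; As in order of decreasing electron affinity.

K is in period 4, group 1; Ca is in period 4, group 2; Ge is in period 4, group 14; As is in period 4, group 15; Se is in period 4, group 16; Br is in period 4, group 17.
EA tends to increase across a period and decrease down a group, though the pattern is less regular than for IE or radius.
All lie in period 4; the across-period trend (electron affinity increases left to right) applies, with the exception below.
Note the exception: K has a higher electron affinity than Ca, contrary to the simple trend — adding an electron to Ca (ns²) has to open a new, higher-energy np subshell, which is unfavourable.
Note the exception: Ge has a higher electron affinity than As, contrary to the simple trend — adding an electron to As's half-filled 4p³ is unfavourable, so Ge (4p²) has the more exothermic EA.
Tabulated electron affinity (kJ/mol): K 48, Ca 2, Ge 119, As 78, Se 195, Br 325.
So from highest to lowest: Br > Se > Ge > As > K > Ca.

Br > Se > Ge > As > K > Ca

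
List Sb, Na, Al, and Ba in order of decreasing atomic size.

Ba > Na > Sb > Al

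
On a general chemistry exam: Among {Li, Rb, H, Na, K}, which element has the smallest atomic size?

H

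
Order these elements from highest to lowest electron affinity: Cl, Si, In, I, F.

Cl > F > I > Si > In

Atoms with high Z_eff and room in the valence shell (especially the halogens) have the most exothermic electron affinities.
Neither a single period nor a single group — weigh both effects.
Si > In: both effects reinforce here, so Si is clearly the higher of the two.
I > Si: period and group pull opposite ways; the across-period shift dominates (295 vs 134 kJ/mol).
F > I: F sits above I in group 17, so the down-group effect alone puts F higher.
Cl > F: this pair runs against the simple trend — see the exception note.
Note the exception: Cl has a higher electron affinity than F, contrary to the simple trend — F's small 2p subshell makes the incoming electron feel strong e⁻–e⁻ repulsion, so Cl actually releases more energy on gaining an electron.
Tabulated electron affinity (kJ/mol): F 328, Si 134, Cl 349, In 29, I 295.
So from highest to lowest: Cl > F > I > Si > In.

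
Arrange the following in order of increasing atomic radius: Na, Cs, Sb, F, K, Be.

Be is in period 2, group 2; F is in period 2, group 17; Na is in period 3, group 1; K is in period 4, group 1; Sb is in period 5, group 15; Cs is in period 6, group 1.
Atomic radius shrinks across a period as nuclear charge pulls the same shell inward, and grows down a group as new shells are added.
Here both period and group differ, so the two effects have to be weighed against each other.
Be > F: both are in period 2; the period trend gives Be the larger value.
Sb > Be: period and group pull opposite ways; the down-group shift dominates (140 vs 102 pm).
Na > Sb: the two effects oppose for this pair; the across-period effect wins (155 vs 140 pm).
K > Na: they share group 1; the group trend gives K the larger value.
Cs > K: Cs sits below K in group 1, so the down-group effect alone puts Cs larger.
Tabulated atomic radius (pm): Be 102, F 64, Na 155, K 196, Sb 140, Cs 232.
So from smallest to largest: F < Be < Sb < Na < K < Cs.

F, Be, Sb, Na, K, Cs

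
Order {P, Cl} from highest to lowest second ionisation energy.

Cl > P

The second ionization energy removes an electron from the +1 ion. For each element: P⁺ still has 4 valence electrons; Cl⁺ still has 6 valence electrons.
All are still removing valence electrons, so compare the +1 ions as you would atoms: IE_2 generally rises across a period (higher Z_eff) and falls down a group (larger shell), subject to the usual subshell exceptions.
Valence configurations: P⁺ [Ne]3s²3p², Cl⁺ [Ne]3s²3p⁴.
The numbers (kJ/mol): P 1907, Cl 2298.
Putting it together, IE_2: P < Cl.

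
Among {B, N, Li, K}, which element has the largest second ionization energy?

Li

Consider each +1 ion: B⁺ still has 2 valence electrons; N⁺ still has 4 valence electrons; Li⁺ is the bare [He] core; K⁺ is the bare [Ar] core.
Pulling an electron out of a noble-gas core costs far more than removing a remaining valence electron, so K and Li sit at the high end of IE_2.
Valence configurations: B⁺ [He]2s², N⁺ [He]2s²2p².
Tabulated IE_2 (kJ/mol): B 2427, N 2856, Li 7298, K 3052.
So the second ionization energies run B < N < K < Li.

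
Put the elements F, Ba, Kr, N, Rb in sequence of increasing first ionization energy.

Rb < Ba < Kr < N < F

Across a period the outer electron is held more tightly (higher IE₁); down a group it sits in a higher shell, more shielded, and comes off more easily.
Here both period and group differ, so the two effects have to be weighed against each other.
Ba > Rb: the two effects oppose for this pair; the across-period effect wins (503 vs 403 kJ/mol).
Kr > Ba: both effects reinforce here, so Kr is clearly the higher of the two.
N > Kr: the two effects oppose for this pair; the down-group effect wins (1402 vs 1351 kJ/mol).
F > N: both are in period 2; the period trend gives F the larger value.
Approximate values (kJ/mol): N 1402, F 1681, Kr 1351, Rb 403, Ba 503.
So from lowest to highest: Rb < Ba < Kr < N < F.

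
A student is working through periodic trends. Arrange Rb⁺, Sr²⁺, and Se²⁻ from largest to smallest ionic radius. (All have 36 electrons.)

Se²⁻ > Rb⁺ > Sr²⁺

All of these have 36 electrons, so size is governed by nuclear charge alone: the more protons, the stronger the pull on the same electron cloud, and the smaller the ion.
Nuclear charges: Sr²⁺ (Z=38), Rb⁺ (Z=37), Se²⁻ (Z=34).
Largest to smallest: Se²⁻ > Rb⁺ > Sr²⁺.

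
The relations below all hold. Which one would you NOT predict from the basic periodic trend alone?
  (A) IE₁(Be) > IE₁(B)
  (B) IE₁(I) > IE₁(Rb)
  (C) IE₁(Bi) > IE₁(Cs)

(A)

The general trend: IE₁ increases across a period and decreases down a group.
(A) Be (period 2, group 2) vs B (period 2, group 13): the stated order contradicts the simple trend.
(B) I (period 5, group 17) vs Rb (period 5, group 1): the stated order agrees with the simple trend.
(C) Bi (period 6, group 15) vs Cs (period 6, group 1): the stated order agrees with the simple trend.
The exception is (A): removing B's lone 2p electron is easier than breaking Be's filled 2s².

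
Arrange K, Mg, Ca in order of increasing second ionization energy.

Ca, Mg, K

The second ionization energy removes an electron from the +1 ion. For each element: K⁺ is the bare [Ar] core; Mg⁺ still has 1 valence electron; Ca⁺ still has 1 valence electron.
Breaking into a closed-shell core is much more expensive than removing a leftover valence electron — K has the largest IE_2 here.
Valence configurations: Mg⁺ [Ne]3s¹, Ca⁺ [Ar]4s¹.
Tabulated IE_2 (kJ/mol): K 3052, Mg 1451, Ca 1145.
Overall IE_2 order: Ca < Mg < K.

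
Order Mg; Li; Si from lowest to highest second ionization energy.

Mg, Si, Li

After 1 electron has been removed, what remains? Mg⁺ still has 1 valence electron; Li⁺ is the bare [He] core; Si⁺ still has 3 valence electrons.
Breaking into a closed-shell core is much more expensive than removing a leftover valence electron — Li has the largest IE_2 here.
Valence configurations: Mg⁺ [Ne]3s¹, Si⁺ [Ne]3s²3p¹.
Tabulated IE_2 (kJ/mol): Mg 1451, Li 7298, Si 1577.
Putting it together, IE_2: Mg < Si < Li.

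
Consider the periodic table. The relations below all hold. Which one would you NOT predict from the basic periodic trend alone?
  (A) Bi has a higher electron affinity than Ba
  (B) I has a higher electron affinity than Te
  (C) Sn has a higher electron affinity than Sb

(C)

The general trend: electron affinity increases across a period and decreases down a group.
(A) Bi (period 6, group 15) vs Ba (period 6, group 2): the stated order agrees with the simple trend.
(B) I (period 5, group 17) vs Te (period 5, group 16): the stated order agrees with the simple trend.
(C) Sn (period 5, group 14) vs Sb (period 5, group 15): the stated order contradicts the simple trend.
The exception is (C): adding an electron to Sb's half-filled 5p³ is unfavourable, so Sn has the more exothermic EA.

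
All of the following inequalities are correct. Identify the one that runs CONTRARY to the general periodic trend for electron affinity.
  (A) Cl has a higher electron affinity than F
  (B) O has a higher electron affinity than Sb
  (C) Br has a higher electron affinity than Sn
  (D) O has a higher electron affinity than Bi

The general trend: electron affinity increases across a period and decreases down a group.
(A) Cl (period 3, group 17) vs F (period 2, group 17): the stated order contradicts the simple trend.
(B) O (period 2, group 16) vs Sb (period 5, group 15): the stated order agrees with the simple trend.
(C) Br (period 4, group 17) vs Sn (period 5, group 14): the stated order agrees with the simple trend.
(D) O (period 2, group 16) vs Bi (period 6, group 15): the stated order agrees with the simple trend.
The exception is (A): F's small 2p subshell makes the incoming electron feel strong e⁻–e⁻ repulsion, so Cl actually releases more energy on gaining an electron.

(A)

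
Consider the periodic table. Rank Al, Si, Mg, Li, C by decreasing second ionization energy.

Consider each +1 ion: Al⁺ still has 2 valence electrons; Si⁺ still has 3 valence electrons; Mg⁺ still has 1 valence electron; Li⁺ is the bare [He] core; C⁺ still has 3 valence electrons.
Breaking into a closed-shell core is much more expensive than removing a leftover valence electron — Li has the largest IE_2 here.
Valence configurations: Al⁺ [Ne]3s², Si⁺ [Ne]3s²3p¹, Mg⁺ [Ne]3s¹, C⁺ [He]2s²2p¹.
Si⁺ loses a lone 3p electron whereas Al⁺ must break into a filled 3s² pair, so IE_2(Al) > IE_2(Si) even though Si has the higher nuclear charge.
The numbers (kJ/mol): Al 1817, Si 1577, Mg 1451, Li 7298, C 2353.
Putting it together, IE_2: Mg < Si < Al < C < Li.

Li, C, Al, Si, Mg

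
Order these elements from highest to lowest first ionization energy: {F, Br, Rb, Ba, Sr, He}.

First ionization energy rises across a period (greater Z_eff holds electrons more tightly) and falls down a group (valence electrons are farther from the nucleus).
These span different periods and groups, so the two trends combine.
Ba > Rb: period and group pull opposite ways; the across-period shift dominates (503 vs 403 kJ/mol).
Sr > Ba: Sr sits above Ba in group 2, so the down-group effect alone puts Sr higher.
Br > Sr: relative to Sr, both the across-period and down-group shifts push Br's first ionization energy up.
F > Br: they share group 17; the group trend gives F the larger value.
He > F: both effects reinforce here, so He is clearly the higher of the two.
Tabulated first ionization energy (kJ/mol): He 2372, F 1681, Br 1140, Rb 403, Sr 550, Ba 503.
So from highest to lowest: He > F > Br > Sr > Ba > Rb.

He > F > Br > Sr > Ba > Rb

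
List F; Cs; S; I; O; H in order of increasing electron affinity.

Cs < H < O < S < I < F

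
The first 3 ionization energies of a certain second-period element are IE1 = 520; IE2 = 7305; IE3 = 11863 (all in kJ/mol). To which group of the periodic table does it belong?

Look for the largest jump between consecutive ionization energies: IE2/IE1 ≈ 14.0, far larger than any earlier ratio.
That jump marks the point where a core electron is being removed. So the atom has 1 valence electron.
A main-group element with 1 valence electron is in group 1.

Group 1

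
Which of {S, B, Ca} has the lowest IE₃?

IE_3 is the cost of taking one more electron from the +2 cation: S²⁺ still has 4 valence electrons; B²⁺ still has 1 valence electron; Ca²⁺ is the bare [Ar] core.
Pulling an electron out of a noble-gas core costs far more than removing a remaining valence electron, so Ca sits at the high end of IE_3.
Valence configurations: S²⁺ [Ne]3s²3p², B²⁺ [He]2s¹.
Approximate IE_3 values (kJ/mol): S 3357, B 3660, Ca 4912.
Hence IE_3: S < B < Ca.

S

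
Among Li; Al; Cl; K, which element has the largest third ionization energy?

After 2 electrons have been removed, what remains? Li²⁺ is already 1 electron into the core; Al²⁺ still has 1 valence electron; Cl²⁺ still has 5 valence electrons; K²⁺ is already 1 electron into the core.
Core electrons are held far more tightly than valence electrons, so K and Li top the IE_3 order.
Valence configurations: Al²⁺ [Ne]3s¹, Cl²⁺ [Ne]3s²3p³.
Tabulated IE_3 (kJ/mol): Li 11815, Al 2745, Cl 3822, K 4420.
Putting it together, IE_3: Al < Cl < K < Li.

Li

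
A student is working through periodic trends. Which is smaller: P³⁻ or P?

Forming P³⁻ adds 3 electrons to P. More electron–electron repulsion in the same shell, with unchanged nuclear charge, lets the cloud expand.
An anion is larger than its parent atom: P³⁻ > P.

P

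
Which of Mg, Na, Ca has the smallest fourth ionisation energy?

Ca

IE_4 is the cost of taking one more electron from the +3 cation: Mg³⁺ is already 1 electron into the core; Na³⁺ is already 2 electrons into the core; Ca³⁺ is already 1 electron into the core.
All of these are removing an electron from a noble-gas core or deeper; the smaller core (lower principal quantum number) is held far more tightly, and within a period the higher nuclear charge binds the same core more tightly.
Tabulated IE_4 (kJ/mol): Mg 10543, Na 9543, Ca 6491.
Overall IE_4 order: Ca < Na < Mg.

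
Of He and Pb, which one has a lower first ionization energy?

He is in period 1, group 18; Pb is in period 6, group 14.
Across a period the outer electron is held more tightly (higher IE₁); down a group it sits in a higher shell, more shielded, and comes off more easily.
Here both period and group differ, so the two effects have to be weighed against each other.
He > Pb: both effects reinforce here, so He is clearly the higher of the two.
For reference (kJ/mol): He 2372, Pb 716.
So Pb has the lower first ionization energy (Pb < He).

Pb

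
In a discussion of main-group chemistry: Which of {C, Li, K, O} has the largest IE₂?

Li

Consider each +1 ion: C⁺ still has 3 valence electrons; Li⁺ is the bare [He] core; K⁺ is the bare [Ar] core; O⁺ still has 5 valence electrons.
Usually core removal costs more than valence removal, but here the competition is close: a tightly held n=2 valence electron can cost more to remove than an n=3 core electron, so the actual values have to decide it.
Valence configurations: C⁺ [He]2s²2p¹, O⁺ [He]2s²2p³.
Approximate IE_2 values (kJ/mol): C 2353, Li 7298, K 3052, O 3388.
Hence IE_2: C < K < O < Li.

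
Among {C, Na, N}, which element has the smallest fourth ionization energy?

Consider each +3 ion: C³⁺ still has 1 valence electron; Na³⁺ is already 2 electrons into the core; N³⁺ still has 2 valence electrons.
Breaking into a closed-shell core is much more expensive than removing a leftover valence electron — Na has the largest IE_4 here.
Valence configurations: C³⁺ [He]2s¹, N³⁺ [He]2s².
Approximate IE_4 values (kJ/mol): C 6223, Na 9543, N 7475.
Overall IE_4 order: C < N < Na.

C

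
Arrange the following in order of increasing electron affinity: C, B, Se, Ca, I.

B is in period 2, group 13; C is in period 2, group 14; Ca is in period 4, group 2; Se is in period 4, group 16; I is in period 5, group 17.
Adding an electron releases more energy for atoms nearer the top right (short of the noble gases).
Neither a single period nor a single group — weigh both effects.
B > Ca: relative to Ca, both the across-period and down-group shifts push B's electron affinity up.
C > B: C lies to the right of B in period 2, so the across-period effect alone puts C higher.
Se > C: period and group pull opposite ways; the across-period shift dominates (195 vs 122 kJ/mol).
I > Se: period and group pull opposite ways; the across-period shift dominates (295 vs 195 kJ/mol).
Tabulated electron affinity (kJ/mol): B 27, C 122, Ca 2, Se 195, I 295.
So from lowest to highest: Ca < B < C < Se < I.

Ca < B < C < Se < I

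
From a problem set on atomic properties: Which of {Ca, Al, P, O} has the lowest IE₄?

The fourth ionization energy removes an electron from the +3 ion. For each element: Ca³⁺ is already 1 electron into the core; Al³⁺ is the bare [Ne] core; P³⁺ still has 2 valence electrons; O³⁺ still has 3 valence electrons.
Usually core removal costs more than valence removal, but here the competition is close: a tightly held n=2 valence electron can cost more to remove than an n=3 core electron, so the actual values have to decide it.
Valence configurations: P³⁺ [Ne]3s², O³⁺ [He]2s²2p¹.
Tabulated IE_4 (kJ/mol): Ca 6491, Al 11577, P 4964, O 7469.
Hence IE_4: P < Ca < O < Al.

P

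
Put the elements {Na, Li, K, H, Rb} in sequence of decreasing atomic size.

Rb, K, Na, Li, H

Radius decreases left→right (rising Z_eff, same n) and increases top→bottom (higher n).
All are in group 1, so atomic radius increases down the group.
So from largest to smallest: Rb > K > Na > Li > H.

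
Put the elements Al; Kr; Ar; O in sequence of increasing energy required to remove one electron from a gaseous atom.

Across a period the outer electron is held more tightly (higher IE₁); down a group it sits in a higher shell, more shielded, and comes off more easily.
Neither a single period nor a single group — weigh both effects.
O > Al: both effects reinforce here, so O is clearly the higher of the two.
Kr > O: period and group pull opposite ways; the across-period shift dominates (1351 vs 1314 kJ/mol).
Ar > Kr: they share group 18; the group trend gives Ar the larger value.
For reference (kJ/mol): O 1314, Al 578, Ar 1521, Kr 1351.
So from lowest to highest: Al < O < Kr < Ar.

Al, O, Kr, Ar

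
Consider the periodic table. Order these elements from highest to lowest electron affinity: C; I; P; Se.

I > Se > C > P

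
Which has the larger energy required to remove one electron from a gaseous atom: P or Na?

P

Na is in period 3, group 1; P is in period 3, group 15.
IE₁ increases left→right with effective nuclear charge and decreases top→bottom as the valence shell moves farther out.
All lie in period 3, so first ionization energy increases left to right.
So P has the larger energy required to remove one electron from a gaseous atom (P > Na).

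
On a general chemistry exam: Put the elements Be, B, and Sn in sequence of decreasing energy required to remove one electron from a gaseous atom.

Be, B, Sn

Be is in period 2, group 2; B is in period 2, group 13; Sn is in period 5, group 14.
IE₁ increases left→right with effective nuclear charge and decreases top→bottom as the valence shell moves farther out.
Here both period and group differ, so the two effects have to be weighed against each other.
B > Sn: period and group pull opposite ways; the down-group shift dominates (801 vs 709 kJ/mol).
Be > B: this pair runs against the simple trend — see the exception note.
Note the exception: Be has a higher first ionization energy than B, contrary to the simple trend — removing B's lone 2p electron is easier than breaking Be's filled 2s².
For reference (kJ/mol): Be 900, B 801, Sn 709.
So from highest to lowest: Be > B > Sn.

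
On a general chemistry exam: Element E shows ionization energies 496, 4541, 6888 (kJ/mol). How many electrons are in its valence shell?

Look for the largest jump between consecutive ionization energies: IE2/IE1 ≈ 9.2, far larger than any earlier ratio.
That jump marks the point where a core electron is being removed. So the atom has 1 valence electron.

1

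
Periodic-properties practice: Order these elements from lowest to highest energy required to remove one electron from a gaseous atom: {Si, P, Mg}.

Mg < Si < P

Mg is in period 3, group 2; Si is in period 3, group 14; P is in period 3, group 15.
Across a period the outer electron is held more tightly (higher IE₁); down a group it sits in a higher shell, more shielded, and comes off more easily.
All lie in period 3, so first ionization energy increases left to right.
So from lowest to highest: Mg < Si < P.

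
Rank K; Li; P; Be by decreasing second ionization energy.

Li > K > P > Be

Consider each +1 ion: K⁺ is the bare [Ar] core; Li⁺ is the bare [He] core; P⁺ still has 4 valence electrons; Be⁺ still has 1 valence electron.
Pulling an electron out of a noble-gas core costs far more than removing a remaining valence electron, so K and Li sit at the high end of IE_2.
Valence configurations: P⁺ [Ne]3s²3p², Be⁺ [He]2s¹.
The numbers (kJ/mol): K 3052, Li 7298, P 1907, Be 1757.
Overall IE_2 order: Be < P < K < Li.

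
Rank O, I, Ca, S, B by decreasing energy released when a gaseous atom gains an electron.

I > S > O > B > Ca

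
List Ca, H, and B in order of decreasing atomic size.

Ca, B, H

H is in period 1, group 1; B is in period 2, group 13; Ca is in period 4, group 2.
Atomic radius shrinks across a period as nuclear charge pulls the same shell inward, and grows down a group as new shells are added.
Here both period and group differ, so the two effects have to be weighed against each other.
B > H: period and group pull opposite ways; the down-group shift dominates (85 vs 32 pm).
Ca > B: both effects reinforce here, so Ca is clearly the larger of the two.
Tabulated atomic radius (pm): H 32, B 85, Ca 171.
So from largest to smallest: Ca > B > H.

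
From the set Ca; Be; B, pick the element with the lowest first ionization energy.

Ca

Removing the outermost electron gets harder across a period and easier down a group.
These span different periods and groups, so the two trends combine.
B > Ca: both effects reinforce here, so B is clearly the higher of the two.
Be > B: this pair runs against the simple trend — see the exception note.
Note the exception: Be has a higher first ionization energy than B, contrary to the simple trend — removing B's lone 2p electron is easier than breaking Be's filled 2s².
For reference (kJ/mol): Be 900, B 801, Ca 590.
The lowest first ionization energy among these belongs to Ca.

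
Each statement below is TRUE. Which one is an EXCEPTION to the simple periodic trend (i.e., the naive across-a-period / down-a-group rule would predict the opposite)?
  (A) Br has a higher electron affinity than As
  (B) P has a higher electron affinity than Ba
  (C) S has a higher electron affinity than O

The general trend: electron affinity increases across a period and decreases down a group.
(A) Br (period 4, group 17) vs As (period 4, group 15): the stated order agrees with the simple trend.
(B) P (period 3, group 15) vs Ba (period 6, group 2): the stated order agrees with the simple trend.
(C) S (period 3, group 16) vs O (period 2, group 16): the stated order contradicts the simple trend.
The exception is (C): the compact 2p subshell of O repels the added electron more than S's larger 3p does.

(C)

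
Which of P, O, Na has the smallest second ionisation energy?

IE_2 is the cost of taking one more electron from the +1 cation: P⁺ still has 4 valence electrons; O⁺ still has 5 valence electrons; Na⁺ is the bare [Ne] core.
Core electrons are held far more tightly than valence electrons, so Na tops the IE_2 order.
Valence configurations: P⁺ [Ne]3s²3p², O⁺ [He]2s²2p³.
The numbers (kJ/mol): P 1907, O 3388, Na 4562.
So the second ionization energies run P < O < Na.

P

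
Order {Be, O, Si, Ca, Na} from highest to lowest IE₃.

Be > Na > O > Ca > Si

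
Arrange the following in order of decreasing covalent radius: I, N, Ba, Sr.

Radius decreases left→right (rising Z_eff, same n) and increases top→bottom (higher n).
Neither a single period nor a single group — weigh both effects.
I > N: period and group pull opposite ways; the down-group shift dominates (133 vs 71 pm).
Sr > I: both are in period 5; the period trend gives Sr the larger value.
Ba > Sr: they share group 2; the group trend gives Ba the larger value.
For reference (pm): N 71, Sr 185, I 133, Ba 196.
So from largest to smallest: Ba > Sr > I > N.

Ba > Sr > I > N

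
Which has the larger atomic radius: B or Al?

B is in period 2, group 13; Al is in period 3, group 13.
Radius decreases left→right (rising Z_eff, same n) and increases top→bottom (higher n).
All are in group 13, so atomic radius increases down the group.
So Al has the larger atomic radius (Al > B).

Al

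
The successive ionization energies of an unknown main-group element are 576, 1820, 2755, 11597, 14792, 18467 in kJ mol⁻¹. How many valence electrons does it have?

Look for the largest jump between consecutive ionization energies: IE4/IE3 ≈ 4.2, far larger than any earlier ratio.
That jump marks the point where a core electron is being removed. So the atom has 3 valence electrons.

3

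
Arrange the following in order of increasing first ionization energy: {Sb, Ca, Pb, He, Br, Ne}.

Ca < Pb < Sb < Br < Ne < He

He is in period 1, group 18; Ne is in period 2, group 18; Ca is in period 4, group 2; Br is in period 4, group 17; Sb is in period 5, group 15; Pb is in period 6, group 14.
Removing the outermost electron gets harder across a period and easier down a group.
Here both period and group differ, so the two effects have to be weighed against each other.
Pb > Ca: period and group pull opposite ways; the across-period shift dominates (716 vs 590 kJ/mol).
Sb > Pb: relative to Pb, both the across-period and down-group shifts push Sb's first ionization energy up.
Br > Sb: relative to Sb, both the across-period and down-group shifts push Br's first ionization energy up.
Ne > Br: relative to Br, both the across-period and down-group shifts push Ne's first ionization energy up.
He > Ne: He sits above Ne in group 18, so the down-group effect alone puts He higher.
Tabulated first ionization energy (kJ/mol): He 2372, Ne 2081, Ca 590, Br 1140, Sb 831, Pb 716.
So from lowest to highest: Ca < Pb < Sb < Br < Ne < He.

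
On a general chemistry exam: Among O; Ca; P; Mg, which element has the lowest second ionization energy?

IE_2 is the cost of taking one more electron from the +1 cation: O⁺ still has 5 valence electrons; Ca⁺ still has 1 valence electron; P⁺ still has 4 valence electrons; Mg⁺ still has 1 valence electron.
All are still removing valence electrons, so compare the +1 ions as you would atoms: IE_2 generally rises across a period (higher Z_eff) and falls down a group (larger shell), subject to the usual subshell exceptions.
Valence configurations: O⁺ [He]2s²2p³, Ca⁺ [Ar]4s¹, P⁺ [Ne]3s²3p², Mg⁺ [Ne]3s¹.
Approximate IE_2 values (kJ/mol): O 3388, Ca 1145, P 1907, Mg 1451.
Putting it together, IE_2: Ca < Mg < P < O.

Ca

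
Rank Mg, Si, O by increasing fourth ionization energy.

After 3 electrons have been removed, what remains? Mg³⁺ is already 1 electron into the core; Si³⁺ still has 1 valence electron; O³⁺ still has 3 valence electrons.
Pulling an electron out of a noble-gas core costs far more than removing a remaining valence electron, so Mg sits at the high end of IE_4.
Valence configurations: Si³⁺ [Ne]3s¹, O³⁺ [He]2s²2p¹.
Tabulated IE_4 (kJ/mol): Mg 10543, Si 4356, O 7469.
Putting it together, IE_4: Si < O < Mg.

Si < O < Mg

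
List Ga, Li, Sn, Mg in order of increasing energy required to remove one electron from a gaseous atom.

Li < Ga < Sn < Mg

Li is in period 2, group 1; Mg is in period 3, group 2; Ga is in period 4, group 13; Sn is in period 5, group 14.
Removing the outermost electron gets harder across a period and easier down a group.
These sit on a diagonal, where the across-period and down-group effects partly cancel.
Ga > Li: the two effects oppose for this pair; the across-period effect wins (579 vs 520 kJ/mol).
Sn > Ga: the two effects oppose for this pair; the across-period effect wins (709 vs 579 kJ/mol).
Mg > Sn: the two effects oppose for this pair; the down-group effect wins (738 vs 709 kJ/mol).
For reference (kJ/mol): Li 520, Mg 738, Ga 579, Sn 709.
So from lowest to highest: Li < Ga < Sn < Mg.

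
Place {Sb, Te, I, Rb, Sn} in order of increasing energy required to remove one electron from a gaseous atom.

Across a period the outer electron is held more tightly (higher IE₁); down a group it sits in a higher shell, more shielded, and comes off more easily.
All lie in period 5, so first ionization energy increases left to right.
So from lowest to highest: Rb < Sn < Sb < Te < I.

Rb < Sn < Sb < Te < I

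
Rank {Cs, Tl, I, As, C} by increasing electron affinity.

C is in period 2, group 14; As is in period 4, group 15; I is in period 5, group 17; Cs is in period 6, group 1; Tl is in period 6, group 13.
Adding an electron releases more energy for atoms nearer the top right (short of the noble gases).
Neither a single period nor a single group — weigh both effects.
Cs > Tl: this pair runs against the simple trend — see the exception note.
As > Cs: both effects reinforce here, so As is clearly the higher of the two.
C > As: the two effects oppose for this pair; the down-group effect wins (122 vs 78 kJ/mol).
I > C: the two effects oppose for this pair; the across-period effect wins (295 vs 122 kJ/mol).
Note the exception: Cs has a higher electron affinity than Tl, contrary to the simple trend — Tl's ns²np¹ configuration gives only a small electron affinity — the sparsely filled np subshell binds an added electron weakly.
Approximate values (kJ/mol): C 122, As 78, I 295, Cs 46, Tl 19.
So from lowest to highest: Tl < Cs < As < C < I.

Tl < Cs < As < C < I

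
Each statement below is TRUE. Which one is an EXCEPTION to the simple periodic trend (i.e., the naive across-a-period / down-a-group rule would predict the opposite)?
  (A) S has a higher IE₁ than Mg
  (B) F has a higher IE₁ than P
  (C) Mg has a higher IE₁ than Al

The general trend: IE₁ increases across a period and decreases down a group.
(A) S (period 3, group 16) vs Mg (period 3, group 2): the stated order agrees with the simple trend.
(B) F (period 2, group 17) vs P (period 3, group 15): the stated order agrees with the simple trend.
(C) Mg (period 3, group 2) vs Al (period 3, group 13): the stated order contradicts the simple trend.
The exception is (C): Al's single 3p electron is easier to remove than one from Mg's filled 3s².

(C)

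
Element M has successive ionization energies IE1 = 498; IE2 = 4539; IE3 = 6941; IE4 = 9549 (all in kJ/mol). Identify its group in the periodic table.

Group 1

Look for the largest jump between consecutive ionization energies: IE2/IE1 ≈ 9.1, far larger than any earlier ratio.
That jump marks the point where a core electron is being removed. So the atom has 1 valence electron.
A main-group element with 1 valence electron is in group 1.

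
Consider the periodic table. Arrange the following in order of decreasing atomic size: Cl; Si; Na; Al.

Na is in period 3, group 1; Al is in period 3, group 13; Si is in period 3, group 14; Cl is in period 3, group 17.
Atomic radius shrinks across a period as nuclear charge pulls the same shell inward, and grows down a group as new shells are added.
All lie in period 3, so atomic radius increases right to left.
So from largest to smallest: Na > Al > Si > Cl.

Na, Al, Si, Cl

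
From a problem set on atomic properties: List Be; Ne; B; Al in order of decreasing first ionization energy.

Ne > Be > B > Al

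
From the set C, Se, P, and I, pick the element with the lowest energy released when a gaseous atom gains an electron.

P

C is in period 2, group 14; P is in period 3, group 15; Se is in period 4, group 16; I is in period 5, group 17.
Atoms with high Z_eff and room in the valence shell (especially the halogens) have the most exothermic electron affinities.
These sit on a diagonal, where the across-period and down-group effects partly cancel.
C > P: the two effects oppose for this pair; the down-group effect wins (122 vs 72 kJ/mol).
Se > C: the two effects oppose for this pair; the across-period effect wins (195 vs 122 kJ/mol).
I > Se: the two effects oppose for this pair; the across-period effect wins (295 vs 195 kJ/mol).
For reference (kJ/mol): C 122, P 72, Se 195, I 295.
The lowest energy released when a gaseous atom gains an electron among these belongs to P.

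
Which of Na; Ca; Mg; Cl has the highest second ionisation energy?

Na

The second ionization energy removes an electron from the +1 ion. For each element: Na⁺ is the bare [Ne] core; Ca⁺ still has 1 valence electron; Mg⁺ still has 1 valence electron; Cl⁺ still has 6 valence electrons.
Core electrons are held far more tightly than valence electrons, so Na tops the IE_2 order.
Valence configurations: Ca⁺ [Ar]4s¹, Mg⁺ [Ne]3s¹, Cl⁺ [Ne]3s²3p⁴.
Tabulated IE_2 (kJ/mol): Na 4562, Ca 1145, Mg 1451, Cl 2298.
Hence IE_2: Ca < Mg < Cl < Na.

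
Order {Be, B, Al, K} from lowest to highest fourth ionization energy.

IE_4 is the cost of taking one more electron from the +3 cation: Be³⁺ is already 1 electron into the core; B³⁺ is the bare [He] core; Al³⁺ is the bare [Ne] core; K³⁺ is already 2 electrons into the core.
All of these are removing an electron from a noble-gas core or deeper; the smaller core (lower principal quantum number) is held far more tightly, and within a period the higher nuclear charge binds the same core more tightly.
Tabulated IE_4 (kJ/mol): Be 21007, B 25026, Al 11577, K 5877.
Overall IE_4 order: K < Al < Be < B.

K < Al < Be < B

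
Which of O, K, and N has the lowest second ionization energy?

N

After 1 electron has been removed, what remains? O⁺ still has 5 valence electrons; K⁺ is the bare [Ar] core; N⁺ still has 4 valence electrons.
Usually core removal costs more than valence removal, but here the competition is close: a tightly held n=2 valence electron can cost more to remove than an n=3 core electron, so the actual values have to decide it.
Valence configurations: O⁺ [He]2s²2p³, N⁺ [He]2s²2p².
Tabulated IE_2 (kJ/mol): O 3388, K 3052, N 2856.
Putting it together, IE_2: N < K < O.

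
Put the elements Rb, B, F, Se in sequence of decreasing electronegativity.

F > Se > B > Rb

B is in period 2, group 13; F is in period 2, group 17; Se is in period 4, group 16; Rb is in period 5, group 1.
Atoms toward the upper right of the periodic table pull bonding electrons most strongly.
These span different periods and groups, so the two trends combine.
B > Rb: both effects reinforce here, so B is clearly the higher of the two.
Se > B: period and group pull opposite ways; the across-period shift dominates (2.55 vs 2.04).
F > Se: relative to Se, both the across-period and down-group shifts push F's electronegativity up.
Tabulated electronegativity (Pauling): B 2.04, F 3.98, Se 2.55, Rb 0.82.
So from highest to lowest: F > Se > B > Rb.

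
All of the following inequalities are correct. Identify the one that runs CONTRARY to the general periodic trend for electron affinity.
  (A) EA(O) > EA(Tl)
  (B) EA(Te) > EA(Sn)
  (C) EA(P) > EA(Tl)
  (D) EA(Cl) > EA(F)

(D)

The general trend: electron affinity increases across a period and decreases down a group.
(A) O (period 2, group 16) vs Tl (period 6, group 13): the stated order agrees with the simple trend.
(B) Te (period 5, group 16) vs Sn (period 5, group 14): the stated order agrees with the simple trend.
(C) P (period 3, group 15) vs Tl (period 6, group 13): the stated order agrees with the simple trend.
(D) Cl (period 3, group 17) vs F (period 2, group 17): the stated order contradicts the simple trend.
The exception is (D): F's small 2p subshell makes the incoming electron feel strong e⁻–e⁻ repulsion, so Cl actually releases more energy on gaining an electron.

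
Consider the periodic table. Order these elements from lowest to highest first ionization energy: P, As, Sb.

Sb < As < P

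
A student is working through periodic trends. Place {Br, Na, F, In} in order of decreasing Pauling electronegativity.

F > Br > In > Na

F is in period 2, group 17; Na is in period 3, group 1; Br is in period 4, group 17; In is in period 5, group 13.
Electronegativity increases across a period and decreases down a group, tracking effective nuclear charge and atomic size.
Here both period and group differ, so the two effects have to be weighed against each other.
In > Na: the two effects oppose for this pair; the across-period effect wins (1.78 vs 0.93).
Br > In: both effects reinforce here, so Br is clearly the higher of the two.
F > Br: F sits above Br in group 17, so the down-group effect alone puts F higher.
Tabulated electronegativity (Pauling): F 3.98, Na 0.93, Br 2.96, In 1.78.
So from highest to lowest: F > Br > In > Na.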